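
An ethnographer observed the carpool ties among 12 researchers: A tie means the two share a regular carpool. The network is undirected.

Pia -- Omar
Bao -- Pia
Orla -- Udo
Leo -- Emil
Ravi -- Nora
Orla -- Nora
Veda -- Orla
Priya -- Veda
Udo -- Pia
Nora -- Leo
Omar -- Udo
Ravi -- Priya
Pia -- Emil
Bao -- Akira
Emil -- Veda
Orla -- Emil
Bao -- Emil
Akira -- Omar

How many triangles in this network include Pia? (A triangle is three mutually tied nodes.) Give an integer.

2

Pia's neighbors: Bao, Emil, Omar, and Udo.
Neighbor pairs that are themselves tied: Pia–Bao–Emil; Pia–Omar–Udo. Each forms one triangle with Pia, for 2 in total.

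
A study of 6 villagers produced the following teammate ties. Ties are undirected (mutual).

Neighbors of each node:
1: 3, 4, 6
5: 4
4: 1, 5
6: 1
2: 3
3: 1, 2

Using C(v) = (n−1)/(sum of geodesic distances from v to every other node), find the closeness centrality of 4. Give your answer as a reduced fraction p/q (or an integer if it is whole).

Distances from 4: 1:1, 2:3, 3:2, 5:1, 6:2. Sum = 9.
n = 6, so closeness = 5/9.

5/9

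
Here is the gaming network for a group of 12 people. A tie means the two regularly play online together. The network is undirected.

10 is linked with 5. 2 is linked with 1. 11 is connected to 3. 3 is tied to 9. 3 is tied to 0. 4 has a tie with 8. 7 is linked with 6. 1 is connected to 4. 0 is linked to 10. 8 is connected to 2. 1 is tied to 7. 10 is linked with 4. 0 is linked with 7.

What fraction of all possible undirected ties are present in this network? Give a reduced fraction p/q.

There are 13 edges and 12 nodes, so the maximum possible is C(12,2) = 66.
Density = 13/66.

13/66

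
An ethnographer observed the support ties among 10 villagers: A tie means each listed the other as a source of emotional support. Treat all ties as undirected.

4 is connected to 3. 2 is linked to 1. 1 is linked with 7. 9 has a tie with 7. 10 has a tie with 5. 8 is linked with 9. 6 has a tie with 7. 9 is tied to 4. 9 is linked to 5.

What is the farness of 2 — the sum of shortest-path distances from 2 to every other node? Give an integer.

31

Distances from 2: 1:1, 3:5, 4:4, 5:4, 6:3, 7:2, 8:4, 9:3, 10:5.
Sum = 1 + 5 + 4 + 4 + 3 + 2 + 4 + 3 + 5 = 31.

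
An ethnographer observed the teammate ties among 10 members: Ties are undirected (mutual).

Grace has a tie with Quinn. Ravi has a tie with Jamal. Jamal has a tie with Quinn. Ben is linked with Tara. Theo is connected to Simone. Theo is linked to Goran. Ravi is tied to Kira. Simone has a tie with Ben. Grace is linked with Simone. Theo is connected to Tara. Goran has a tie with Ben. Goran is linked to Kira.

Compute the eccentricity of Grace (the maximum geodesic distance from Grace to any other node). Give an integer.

4

Distances from Grace: Ben:2, Goran:3, Jamal:2, Kira:4, Quinn:1, Ravi:3, Simone:1, Tara:3, Theo:2.
The largest is 4 (to Kira), so the eccentricity of Grace is 4.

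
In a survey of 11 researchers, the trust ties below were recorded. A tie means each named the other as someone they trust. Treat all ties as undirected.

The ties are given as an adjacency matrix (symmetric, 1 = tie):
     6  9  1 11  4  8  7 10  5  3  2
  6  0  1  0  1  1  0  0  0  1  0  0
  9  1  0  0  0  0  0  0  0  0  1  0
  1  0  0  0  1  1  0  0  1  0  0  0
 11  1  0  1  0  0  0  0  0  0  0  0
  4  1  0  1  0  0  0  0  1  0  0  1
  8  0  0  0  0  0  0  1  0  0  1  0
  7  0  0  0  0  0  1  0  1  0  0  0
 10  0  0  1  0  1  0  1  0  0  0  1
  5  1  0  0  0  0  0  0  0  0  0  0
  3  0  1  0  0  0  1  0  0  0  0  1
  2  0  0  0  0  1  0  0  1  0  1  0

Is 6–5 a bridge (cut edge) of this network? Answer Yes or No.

Yes

Without the 6–5 edge there is no alternate route between 6 and 5, so the network disconnects. It is a bridge.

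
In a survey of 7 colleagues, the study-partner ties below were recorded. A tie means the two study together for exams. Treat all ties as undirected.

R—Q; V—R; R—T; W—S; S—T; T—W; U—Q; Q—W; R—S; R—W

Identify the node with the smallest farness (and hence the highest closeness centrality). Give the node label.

Farness (sum of distances to all others) for each node — Q:9, R:7, S:10, T:10, U:14, V:12, W:8.
The smallest farness is 7, for R, so R has the highest closeness.

R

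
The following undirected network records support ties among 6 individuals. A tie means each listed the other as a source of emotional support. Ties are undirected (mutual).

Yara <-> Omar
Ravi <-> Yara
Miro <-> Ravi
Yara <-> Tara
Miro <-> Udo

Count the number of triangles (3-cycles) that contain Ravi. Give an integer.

0

Ravi's neighbors are Miro and Yara, but none of them are tied to each other, so no triangle contains Ravi.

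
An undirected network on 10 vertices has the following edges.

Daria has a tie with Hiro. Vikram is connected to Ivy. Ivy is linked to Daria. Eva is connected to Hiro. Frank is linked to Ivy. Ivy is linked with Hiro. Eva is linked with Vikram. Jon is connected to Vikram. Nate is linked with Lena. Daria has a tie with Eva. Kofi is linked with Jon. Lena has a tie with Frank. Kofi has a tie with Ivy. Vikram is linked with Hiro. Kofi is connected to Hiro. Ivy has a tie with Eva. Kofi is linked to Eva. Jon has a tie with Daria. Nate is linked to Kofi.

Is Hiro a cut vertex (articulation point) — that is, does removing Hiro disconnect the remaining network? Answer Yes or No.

No

Even without Hiro, every remaining node can still reach every other (the residual graph is connected), so Hiro is not a cut vertex.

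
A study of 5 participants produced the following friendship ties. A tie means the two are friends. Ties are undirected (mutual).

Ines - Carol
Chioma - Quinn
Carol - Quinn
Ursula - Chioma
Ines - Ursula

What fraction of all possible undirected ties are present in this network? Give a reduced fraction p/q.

There are 5 edges and 5 nodes, so the maximum possible is C(5,2) = 10.
Density = 5/10 = 1/2.

1/2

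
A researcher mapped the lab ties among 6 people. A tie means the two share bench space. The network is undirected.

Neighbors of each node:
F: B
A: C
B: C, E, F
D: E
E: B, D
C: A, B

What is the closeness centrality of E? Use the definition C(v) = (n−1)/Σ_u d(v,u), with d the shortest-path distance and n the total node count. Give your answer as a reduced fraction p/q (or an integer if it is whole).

Distances from E: A:3, B:1, C:2, D:1, F:2. Sum = 9.
n = 6, so closeness = 5/9.

5/9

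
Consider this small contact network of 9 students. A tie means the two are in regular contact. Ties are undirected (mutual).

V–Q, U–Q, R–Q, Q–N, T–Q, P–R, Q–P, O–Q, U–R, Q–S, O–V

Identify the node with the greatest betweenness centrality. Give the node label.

Q

Unnormalized betweenness of each node: N:0, O:0, P:0, Q:49/2, R:1/2, S:0, T:0, U:0, V:0.
Q has the largest value, 49/2, making it the main broker — the node through which the most shortest paths run.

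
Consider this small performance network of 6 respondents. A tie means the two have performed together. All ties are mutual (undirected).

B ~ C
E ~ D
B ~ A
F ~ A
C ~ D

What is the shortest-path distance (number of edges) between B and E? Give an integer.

One shortest route is B – C – D – E, which uses 3 edges, and at distance 2 from B we only reach {D, F}, which does not include E. So d(B,E) = 3.

3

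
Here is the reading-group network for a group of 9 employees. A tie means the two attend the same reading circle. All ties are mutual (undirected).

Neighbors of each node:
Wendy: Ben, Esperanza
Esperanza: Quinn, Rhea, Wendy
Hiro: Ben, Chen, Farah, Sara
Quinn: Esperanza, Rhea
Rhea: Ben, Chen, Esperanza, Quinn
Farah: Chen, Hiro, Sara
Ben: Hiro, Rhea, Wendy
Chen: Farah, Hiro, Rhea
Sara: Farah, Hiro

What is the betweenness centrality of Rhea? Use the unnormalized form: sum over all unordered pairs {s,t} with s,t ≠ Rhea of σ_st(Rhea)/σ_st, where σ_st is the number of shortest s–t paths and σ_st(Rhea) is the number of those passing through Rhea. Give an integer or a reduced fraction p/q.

121/12

Pairs whose geodesics pass through Rhea — Esperanza–Ben: 1/2; Esperanza–Farah: 1; Esperanza–Hiro: 2/3; Esperanza–Sara: 3/4; Esperanza–Chen: 1; Wendy–Chen: 2/3; Quinn–Ben: 1; Quinn–Farah: 1; Quinn–Hiro: 2/2; Quinn–Sara: 3/3; Quinn–Chen: 1; Ben–Chen: 1/2.
All other pairs contribute 0.
Summing the contributions gives betweenness(Rhea) = 121/12.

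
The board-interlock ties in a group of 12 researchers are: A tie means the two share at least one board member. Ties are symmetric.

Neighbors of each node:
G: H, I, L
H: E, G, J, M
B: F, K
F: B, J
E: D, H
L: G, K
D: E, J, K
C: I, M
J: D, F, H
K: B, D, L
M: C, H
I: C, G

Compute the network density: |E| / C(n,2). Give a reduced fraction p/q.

There are 15 edges and 12 nodes, so the maximum possible is C(12,2) = 66.
Density = 15/66 = 5/22.

5/22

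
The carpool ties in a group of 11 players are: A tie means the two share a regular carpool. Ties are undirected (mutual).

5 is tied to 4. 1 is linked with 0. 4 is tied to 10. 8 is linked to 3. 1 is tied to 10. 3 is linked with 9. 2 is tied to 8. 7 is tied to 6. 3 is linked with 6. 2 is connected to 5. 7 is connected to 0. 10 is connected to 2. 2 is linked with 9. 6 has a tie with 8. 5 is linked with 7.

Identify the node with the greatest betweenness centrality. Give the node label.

Unnormalized betweenness of each node: 0:3, 1:8/3, 2:449/30, 3:7/3, 4:7/6, 5:38/5, 6:57/10, 7:148/15, 8:61/15, 9:31/15, 10:257/30.
2 has the largest value, 449/30, making it the main broker — the node through which the most shortest paths run.

2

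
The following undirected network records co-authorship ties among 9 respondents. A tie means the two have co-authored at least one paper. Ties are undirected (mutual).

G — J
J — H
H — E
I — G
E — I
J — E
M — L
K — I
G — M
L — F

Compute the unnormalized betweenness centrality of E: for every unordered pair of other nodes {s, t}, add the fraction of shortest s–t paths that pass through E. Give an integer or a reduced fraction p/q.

Pairs whose geodesics pass through E — K–H: 1; K–J: 1/2; H–I: 1; J–I: 1/2.
All other pairs contribute 0.
Summing the contributions gives betweenness(E) = 3.

3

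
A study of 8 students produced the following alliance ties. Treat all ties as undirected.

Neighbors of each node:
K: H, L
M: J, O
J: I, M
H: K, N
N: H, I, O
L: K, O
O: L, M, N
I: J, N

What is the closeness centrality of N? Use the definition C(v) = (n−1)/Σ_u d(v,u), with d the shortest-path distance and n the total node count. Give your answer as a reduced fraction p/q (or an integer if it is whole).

7/11

Distances from N: H:1, I:1, J:2, K:2, L:2, M:2, O:1. Sum = 11.
n = 8, so closeness = 7/11.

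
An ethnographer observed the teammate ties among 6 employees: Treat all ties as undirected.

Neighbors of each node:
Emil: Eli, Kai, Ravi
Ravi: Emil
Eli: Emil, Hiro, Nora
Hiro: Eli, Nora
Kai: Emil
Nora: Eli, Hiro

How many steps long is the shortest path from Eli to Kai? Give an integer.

One shortest route is Eli – Emil – Kai, which uses 2 edges, and Eli and Kai are not directly tied, so nothing shorter exists. So d(Eli,Kai) = 2.

2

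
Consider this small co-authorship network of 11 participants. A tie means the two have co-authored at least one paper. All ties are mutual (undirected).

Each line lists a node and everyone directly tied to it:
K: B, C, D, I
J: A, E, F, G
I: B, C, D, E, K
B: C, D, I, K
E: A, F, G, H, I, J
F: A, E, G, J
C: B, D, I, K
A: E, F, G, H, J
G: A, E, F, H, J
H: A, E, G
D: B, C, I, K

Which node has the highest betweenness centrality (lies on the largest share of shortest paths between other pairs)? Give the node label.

E

Unnormalized betweenness of each node: A:2/3, B:0, C:0, D:0, E:77/3, F:0, G:2/3, H:0, I:24, J:0, K:0.
E has the largest value, 77/3, making it the main broker — the node through which the most shortest paths run.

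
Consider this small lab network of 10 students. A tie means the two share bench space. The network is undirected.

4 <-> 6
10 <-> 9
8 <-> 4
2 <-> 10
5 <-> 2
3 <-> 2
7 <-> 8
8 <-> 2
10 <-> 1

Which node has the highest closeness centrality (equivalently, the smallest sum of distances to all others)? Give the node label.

Farness (sum of distances to all others) for each node — 1:27, 2:15, 3:23, 4:23, 5:23, 6:31, 7:25, 8:17, 9:27, 10:19.
The smallest farness is 15, for 2, so 2 has the highest closeness.

2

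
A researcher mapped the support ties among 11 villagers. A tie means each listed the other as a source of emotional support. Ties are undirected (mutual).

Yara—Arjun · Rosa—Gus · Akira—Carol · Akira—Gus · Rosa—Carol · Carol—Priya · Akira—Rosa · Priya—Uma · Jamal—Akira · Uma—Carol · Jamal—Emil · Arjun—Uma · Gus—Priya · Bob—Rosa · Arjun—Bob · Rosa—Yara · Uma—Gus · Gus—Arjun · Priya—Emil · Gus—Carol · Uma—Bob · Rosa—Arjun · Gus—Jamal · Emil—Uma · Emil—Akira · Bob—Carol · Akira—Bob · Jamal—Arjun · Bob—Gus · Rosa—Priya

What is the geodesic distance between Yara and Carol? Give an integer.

2

One shortest route is Yara – Rosa – Carol, which uses 2 edges, and Yara and Carol are not directly tied, so nothing shorter exists. So d(Yara,Carol) = 2.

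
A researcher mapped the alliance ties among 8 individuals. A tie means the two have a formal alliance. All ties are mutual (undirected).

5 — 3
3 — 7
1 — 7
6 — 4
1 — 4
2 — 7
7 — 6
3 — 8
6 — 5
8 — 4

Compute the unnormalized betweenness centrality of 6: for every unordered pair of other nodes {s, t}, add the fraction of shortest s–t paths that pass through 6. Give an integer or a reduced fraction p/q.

11/3

Pairs whose geodesics pass through 6 — 5–7: 1/2; 5–4: 1; 5–1: 2/3; 5–2: 1/2; 7–4: 1/2; 4–2: 1/2.
All other pairs contribute 0.
Summing the contributions gives betweenness(6) = 11/3.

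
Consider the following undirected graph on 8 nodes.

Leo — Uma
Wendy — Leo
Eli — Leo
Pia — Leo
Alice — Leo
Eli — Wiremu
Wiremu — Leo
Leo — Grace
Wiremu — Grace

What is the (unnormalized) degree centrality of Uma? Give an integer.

Uma is directly tied to Leo. That is 1 neighbor, so the degree of Uma is 1.

1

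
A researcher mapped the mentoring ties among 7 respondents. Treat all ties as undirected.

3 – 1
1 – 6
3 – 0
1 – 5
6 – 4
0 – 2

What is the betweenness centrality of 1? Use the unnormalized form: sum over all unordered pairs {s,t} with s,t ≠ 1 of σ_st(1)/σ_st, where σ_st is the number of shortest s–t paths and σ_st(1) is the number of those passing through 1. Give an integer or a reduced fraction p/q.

Pairs whose geodesics pass through 1 — 4–0: 1; 4–2: 1; 4–5: 1; 4–3: 1; 0–6: 1; 0–5: 1; 2–6: 1; 2–5: 1; 6–5: 1; 6–3: 1; 5–3: 1.
All other pairs contribute 0.
Summing the contributions gives betweenness(1) = 11.

11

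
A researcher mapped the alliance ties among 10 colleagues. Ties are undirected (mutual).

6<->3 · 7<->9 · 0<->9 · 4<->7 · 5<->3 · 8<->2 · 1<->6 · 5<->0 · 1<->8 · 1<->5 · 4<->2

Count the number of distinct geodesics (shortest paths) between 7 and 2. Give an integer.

The shortest distance is 2, and the only length-2 path is 7–4–2. So there is exactly 1 shortest path.

1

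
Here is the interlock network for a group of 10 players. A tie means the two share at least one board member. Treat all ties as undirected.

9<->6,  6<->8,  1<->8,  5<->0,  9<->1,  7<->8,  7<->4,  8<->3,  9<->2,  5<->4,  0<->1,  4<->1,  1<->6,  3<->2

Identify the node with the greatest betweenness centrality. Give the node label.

1

Unnormalized betweenness of each node: 0:8/3, 1:47/3, 2:1, 3:2, 4:35/6, 5:5/6, 6:5/6, 7:5/3, 8:19/2, 9:5.
1 has the largest value, 47/3, making it the main broker — the node through which the most shortest paths run.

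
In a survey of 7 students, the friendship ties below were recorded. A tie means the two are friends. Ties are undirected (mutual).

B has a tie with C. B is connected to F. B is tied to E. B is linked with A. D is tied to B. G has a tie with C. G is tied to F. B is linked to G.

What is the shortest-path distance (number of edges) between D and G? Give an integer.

2

One shortest route is D – B – G, which uses 2 edges, and D and G are not directly tied, so nothing shorter exists. So d(D,G) = 2.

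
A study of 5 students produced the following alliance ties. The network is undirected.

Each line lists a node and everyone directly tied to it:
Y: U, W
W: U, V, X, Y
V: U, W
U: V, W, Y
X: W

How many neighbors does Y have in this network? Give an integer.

Y is directly tied to U and W. That is 2 neighbors, so the degree of Y is 2.

2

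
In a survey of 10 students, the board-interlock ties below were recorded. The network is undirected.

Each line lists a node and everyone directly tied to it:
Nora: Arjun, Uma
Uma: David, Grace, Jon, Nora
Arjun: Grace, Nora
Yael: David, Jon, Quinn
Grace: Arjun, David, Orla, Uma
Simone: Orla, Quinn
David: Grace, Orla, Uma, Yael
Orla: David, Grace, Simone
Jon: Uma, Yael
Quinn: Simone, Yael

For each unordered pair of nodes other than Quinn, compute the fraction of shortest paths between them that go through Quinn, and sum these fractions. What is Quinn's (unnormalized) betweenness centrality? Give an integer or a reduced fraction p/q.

Pairs whose geodesics pass through Quinn — Jon–Simone: 1; Yael–Simone: 1.
All other pairs contribute 0.
Summing the contributions gives betweenness(Quinn) = 2.

2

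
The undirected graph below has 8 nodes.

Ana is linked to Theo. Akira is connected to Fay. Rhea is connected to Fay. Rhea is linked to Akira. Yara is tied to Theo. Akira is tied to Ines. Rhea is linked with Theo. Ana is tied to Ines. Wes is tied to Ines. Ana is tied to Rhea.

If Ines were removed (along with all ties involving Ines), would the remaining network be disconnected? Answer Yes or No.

Yes

Removing Ines leaves {Akira, Ana, Fay, Rhea, Theo, and Yara} with no path to {Wes}, so the network splits into 2 components. Ines is a cut vertex.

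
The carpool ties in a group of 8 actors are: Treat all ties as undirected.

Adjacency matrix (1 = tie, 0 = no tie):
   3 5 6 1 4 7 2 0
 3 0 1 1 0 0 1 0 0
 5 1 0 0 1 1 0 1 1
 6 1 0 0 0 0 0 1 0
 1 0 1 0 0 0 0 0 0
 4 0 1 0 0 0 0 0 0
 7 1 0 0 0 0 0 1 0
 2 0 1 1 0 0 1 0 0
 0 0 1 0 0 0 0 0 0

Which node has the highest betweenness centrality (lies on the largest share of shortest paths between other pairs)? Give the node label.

Unnormalized betweenness of each node: 0:0, 1:0, 2:9/2, 3:9/2, 4:0, 5:46/3, 6:1/3, 7:1/3.
5 has the largest value, 46/3, making it the main broker — the node through which the most shortest paths run.

5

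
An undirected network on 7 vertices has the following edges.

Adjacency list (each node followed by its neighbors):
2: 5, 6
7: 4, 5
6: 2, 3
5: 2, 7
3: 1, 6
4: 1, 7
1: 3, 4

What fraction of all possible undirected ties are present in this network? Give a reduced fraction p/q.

1/3

There are 7 edges and 7 nodes, so the maximum possible is C(7,2) = 21.
Density = 7/21 = 1/3.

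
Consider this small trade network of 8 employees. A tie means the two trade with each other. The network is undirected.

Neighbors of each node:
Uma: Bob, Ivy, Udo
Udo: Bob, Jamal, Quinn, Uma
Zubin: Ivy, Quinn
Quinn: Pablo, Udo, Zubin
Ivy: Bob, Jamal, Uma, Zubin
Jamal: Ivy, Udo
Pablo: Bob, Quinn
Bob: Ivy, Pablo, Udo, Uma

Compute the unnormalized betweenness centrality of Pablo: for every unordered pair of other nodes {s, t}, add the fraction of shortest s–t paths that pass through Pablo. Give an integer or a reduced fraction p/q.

Pairs whose geodesics pass through Pablo — Quinn–Bob: 1/2.
All other pairs contribute 0.
Summing the contributions gives betweenness(Pablo) = 1/2.

1/2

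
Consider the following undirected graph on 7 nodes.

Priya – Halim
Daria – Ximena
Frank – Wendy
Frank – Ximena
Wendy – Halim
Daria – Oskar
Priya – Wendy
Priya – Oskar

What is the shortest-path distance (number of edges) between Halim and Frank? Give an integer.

2

One shortest route is Halim – Wendy – Frank, which uses 2 edges, and Halim and Frank are not directly tied, so nothing shorter exists. So d(Halim,Frank) = 2.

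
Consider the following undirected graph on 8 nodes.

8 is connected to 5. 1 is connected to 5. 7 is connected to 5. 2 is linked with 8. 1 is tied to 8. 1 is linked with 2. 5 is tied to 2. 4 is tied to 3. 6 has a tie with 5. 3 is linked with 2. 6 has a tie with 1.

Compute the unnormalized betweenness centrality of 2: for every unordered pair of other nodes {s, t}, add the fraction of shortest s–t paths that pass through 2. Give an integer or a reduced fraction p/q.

10

Pairs whose geodesics pass through 2 — 5–4: 1; 5–3: 1; 6–4: 2/2; 6–3: 2/2; 1–4: 1; 1–3: 1; 8–4: 1; 8–3: 1; 4–7: 1; 7–3: 1.
All other pairs contribute 0.
Summing the contributions gives betweenness(2) = 10.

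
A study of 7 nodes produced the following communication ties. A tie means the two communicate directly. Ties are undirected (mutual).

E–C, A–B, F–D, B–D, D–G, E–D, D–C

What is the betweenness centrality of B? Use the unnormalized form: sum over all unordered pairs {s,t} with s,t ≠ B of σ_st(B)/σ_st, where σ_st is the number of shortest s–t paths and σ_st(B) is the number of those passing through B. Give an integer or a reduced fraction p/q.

5

Pairs whose geodesics pass through B — C–A: 1; E–A: 1; A–F: 1; A–G: 1; A–D: 1.
All other pairs contribute 0.
Summing the contributions gives betweenness(B) = 5.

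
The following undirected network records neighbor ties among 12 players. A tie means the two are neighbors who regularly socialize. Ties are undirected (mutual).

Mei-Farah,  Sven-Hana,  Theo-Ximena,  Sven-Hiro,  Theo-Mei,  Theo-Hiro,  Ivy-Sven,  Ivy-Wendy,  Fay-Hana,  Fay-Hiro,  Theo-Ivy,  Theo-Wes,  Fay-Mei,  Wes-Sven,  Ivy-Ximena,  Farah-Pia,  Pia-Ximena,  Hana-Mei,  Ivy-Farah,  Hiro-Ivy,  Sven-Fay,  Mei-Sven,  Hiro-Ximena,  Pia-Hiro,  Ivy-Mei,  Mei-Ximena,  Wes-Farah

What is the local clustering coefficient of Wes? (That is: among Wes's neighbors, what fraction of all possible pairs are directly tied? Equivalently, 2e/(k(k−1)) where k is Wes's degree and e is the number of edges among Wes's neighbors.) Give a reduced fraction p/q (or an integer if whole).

Wes's neighbors: Farah, Sven, and Theo (k = 3).
Possible neighbor pairs: C(3,2) = 3. Edges among them: none → e = 0.
Clustering(Wes) = 0/3 = 0.

0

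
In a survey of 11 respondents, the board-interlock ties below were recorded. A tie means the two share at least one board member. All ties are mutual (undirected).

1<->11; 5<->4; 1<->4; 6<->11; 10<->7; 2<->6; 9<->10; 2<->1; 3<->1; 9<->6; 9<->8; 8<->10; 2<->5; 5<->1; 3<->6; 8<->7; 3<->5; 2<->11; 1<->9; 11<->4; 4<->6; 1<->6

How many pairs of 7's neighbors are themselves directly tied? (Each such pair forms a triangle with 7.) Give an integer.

1

7's neighbors: 8 and 10.
Neighbor pairs that are themselves tied: 7–8–10. Each forms one triangle with 7, for 1 in total.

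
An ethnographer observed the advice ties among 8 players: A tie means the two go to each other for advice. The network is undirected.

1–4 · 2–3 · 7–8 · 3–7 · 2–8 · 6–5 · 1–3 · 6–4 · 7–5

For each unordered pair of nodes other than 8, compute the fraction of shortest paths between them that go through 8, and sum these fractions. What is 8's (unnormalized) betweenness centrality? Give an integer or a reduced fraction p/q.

4/3

Pairs whose geodesics pass through 8 — 7–2: 1/2; 2–6: 1/3; 2–5: 1/2.
All other pairs contribute 0.
Summing the contributions gives betweenness(8) = 4/3.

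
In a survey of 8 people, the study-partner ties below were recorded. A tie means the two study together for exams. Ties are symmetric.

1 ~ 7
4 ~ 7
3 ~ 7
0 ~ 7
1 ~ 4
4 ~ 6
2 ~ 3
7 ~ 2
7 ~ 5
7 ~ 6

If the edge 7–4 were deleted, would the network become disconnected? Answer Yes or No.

Even without that edge, 7 still reaches 4 via 7 – 1 – 4, so the network stays connected. Not a bridge.

No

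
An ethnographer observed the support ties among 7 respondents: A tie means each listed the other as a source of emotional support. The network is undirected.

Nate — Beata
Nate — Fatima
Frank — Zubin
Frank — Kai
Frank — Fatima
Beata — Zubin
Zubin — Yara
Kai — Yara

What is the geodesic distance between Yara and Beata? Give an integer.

2

One shortest route is Yara – Zubin – Beata, which uses 2 edges, and Yara and Beata are not directly tied, so nothing shorter exists. So d(Yara,Beata) = 2.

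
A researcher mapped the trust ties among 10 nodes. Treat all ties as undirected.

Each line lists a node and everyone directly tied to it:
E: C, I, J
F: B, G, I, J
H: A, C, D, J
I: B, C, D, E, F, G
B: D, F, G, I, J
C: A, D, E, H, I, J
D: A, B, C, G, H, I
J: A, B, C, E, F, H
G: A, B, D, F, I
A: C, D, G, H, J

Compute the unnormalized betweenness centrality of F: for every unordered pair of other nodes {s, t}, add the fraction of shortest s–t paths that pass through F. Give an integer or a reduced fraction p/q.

Pairs whose geodesics pass through F — I–J: 1/4; G–J: 1/3.
All other pairs contribute 0.
Summing the contributions gives betweenness(F) = 7/12.

7/12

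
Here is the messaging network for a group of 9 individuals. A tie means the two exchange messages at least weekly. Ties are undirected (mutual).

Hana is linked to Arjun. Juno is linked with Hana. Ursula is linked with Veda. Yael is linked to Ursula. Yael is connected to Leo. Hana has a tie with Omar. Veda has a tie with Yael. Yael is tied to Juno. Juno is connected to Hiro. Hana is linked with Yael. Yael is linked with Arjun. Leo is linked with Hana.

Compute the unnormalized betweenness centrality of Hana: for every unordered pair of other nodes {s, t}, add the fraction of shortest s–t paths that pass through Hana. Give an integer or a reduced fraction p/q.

Pairs whose geodesics pass through Hana — Hiro–Arjun: 1/2; Hiro–Omar: 1; Hiro–Leo: 1/2; Arjun–Omar: 1; Arjun–Juno: 1/2; Arjun–Leo: 1/2; Omar–Veda: 1; Omar–Ursula: 1; Omar–Juno: 1; Omar–Leo: 1; Omar–Yael: 1; Juno–Leo: 1/2.
All other pairs contribute 0.
Summing the contributions gives betweenness(Hana) = 19/2.

19/2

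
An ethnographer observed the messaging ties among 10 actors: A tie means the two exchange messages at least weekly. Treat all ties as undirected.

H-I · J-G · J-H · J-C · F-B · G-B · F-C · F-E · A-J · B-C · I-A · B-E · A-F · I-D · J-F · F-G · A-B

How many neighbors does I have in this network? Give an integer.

I is directly tied to A, D, and H. That is 3 neighbors, so the degree of I is 3.

3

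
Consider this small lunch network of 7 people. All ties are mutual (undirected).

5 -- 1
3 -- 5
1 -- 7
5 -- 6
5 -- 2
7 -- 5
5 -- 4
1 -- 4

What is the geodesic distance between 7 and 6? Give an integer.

One shortest route is 7 – 5 – 6, which uses 2 edges, and 7 and 6 are not directly tied, so nothing shorter exists. So d(7,6) = 2.

2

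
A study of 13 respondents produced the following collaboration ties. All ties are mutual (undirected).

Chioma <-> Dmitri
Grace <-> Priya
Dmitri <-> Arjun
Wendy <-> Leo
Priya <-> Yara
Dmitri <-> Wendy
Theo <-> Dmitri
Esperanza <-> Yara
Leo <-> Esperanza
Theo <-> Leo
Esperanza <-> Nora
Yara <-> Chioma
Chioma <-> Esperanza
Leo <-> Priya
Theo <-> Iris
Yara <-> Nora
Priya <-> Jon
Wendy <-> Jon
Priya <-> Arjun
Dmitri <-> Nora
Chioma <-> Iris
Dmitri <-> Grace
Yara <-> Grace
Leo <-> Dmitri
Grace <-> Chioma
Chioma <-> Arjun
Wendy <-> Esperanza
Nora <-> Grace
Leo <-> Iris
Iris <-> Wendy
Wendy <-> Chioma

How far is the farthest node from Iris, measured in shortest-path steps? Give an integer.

Distances from Iris: Arjun:2, Chioma:1, Dmitri:2, Esperanza:2, Grace:2, Jon:2, Leo:1, Nora:3, Priya:2, Theo:1, Wendy:1, Yara:2.
The largest is 3 (to Nora), so the eccentricity of Iris is 3.

3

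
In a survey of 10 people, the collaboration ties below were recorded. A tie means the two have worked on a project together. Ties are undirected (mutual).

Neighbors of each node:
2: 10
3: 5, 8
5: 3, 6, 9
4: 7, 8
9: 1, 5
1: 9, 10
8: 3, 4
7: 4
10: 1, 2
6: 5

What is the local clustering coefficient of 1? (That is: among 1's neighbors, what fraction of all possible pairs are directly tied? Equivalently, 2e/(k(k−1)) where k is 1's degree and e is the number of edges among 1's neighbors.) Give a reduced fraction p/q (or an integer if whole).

0

1's neighbors: 9 and 10 (k = 2).
Possible neighbor pairs: C(2,2) = 1. Edges among them: none → e = 0.
Clustering(1) = 0/1.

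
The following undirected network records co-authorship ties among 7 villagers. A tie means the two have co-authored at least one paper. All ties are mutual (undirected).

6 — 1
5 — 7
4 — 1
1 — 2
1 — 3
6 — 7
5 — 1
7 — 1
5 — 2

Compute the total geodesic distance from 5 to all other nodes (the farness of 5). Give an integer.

Distances from 5: 1:1, 2:1, 3:2, 4:2, 6:2, 7:1.
Sum = 1 + 1 + 2 + 2 + 2 + 1 = 9.

9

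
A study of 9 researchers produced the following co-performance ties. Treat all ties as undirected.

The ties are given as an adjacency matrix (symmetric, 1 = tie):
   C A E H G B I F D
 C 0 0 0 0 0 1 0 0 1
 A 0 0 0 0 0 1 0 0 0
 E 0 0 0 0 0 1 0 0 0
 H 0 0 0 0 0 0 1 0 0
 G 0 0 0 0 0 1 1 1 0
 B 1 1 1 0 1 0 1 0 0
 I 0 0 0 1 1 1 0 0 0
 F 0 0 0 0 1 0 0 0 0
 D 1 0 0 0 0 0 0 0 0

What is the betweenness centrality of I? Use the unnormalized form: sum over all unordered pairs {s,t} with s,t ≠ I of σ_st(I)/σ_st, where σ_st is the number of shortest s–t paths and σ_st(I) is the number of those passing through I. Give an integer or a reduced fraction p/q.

7

Pairs whose geodesics pass through I — C–H: 1; A–H: 1; E–H: 1; H–G: 1; H–B: 1; H–F: 1; H–D: 1.
All other pairs contribute 0.
Summing the contributions gives betweenness(I) = 7.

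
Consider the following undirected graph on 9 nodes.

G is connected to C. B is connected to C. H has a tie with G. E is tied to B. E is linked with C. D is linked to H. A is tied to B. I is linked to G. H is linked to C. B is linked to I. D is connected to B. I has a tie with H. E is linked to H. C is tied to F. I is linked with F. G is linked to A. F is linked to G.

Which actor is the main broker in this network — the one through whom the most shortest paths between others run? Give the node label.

Unnormalized betweenness of each node: A:1/3, B:113/20, C:199/60, D:1/4, E:1/4, F:1/4, G:227/60, H:87/20, I:109/60.
B has the largest value, 113/20, making it the main broker — the node through which the most shortest paths run.

B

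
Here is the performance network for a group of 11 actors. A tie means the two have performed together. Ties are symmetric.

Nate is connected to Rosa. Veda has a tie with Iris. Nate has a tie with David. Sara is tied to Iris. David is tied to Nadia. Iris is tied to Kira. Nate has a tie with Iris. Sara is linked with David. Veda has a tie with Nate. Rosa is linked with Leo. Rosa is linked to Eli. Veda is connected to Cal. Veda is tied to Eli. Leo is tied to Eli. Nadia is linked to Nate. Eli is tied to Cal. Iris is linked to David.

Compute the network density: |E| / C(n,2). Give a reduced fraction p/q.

17/55

There are 17 edges and 11 nodes, so the maximum possible is C(11,2) = 55.
Density = 17/55.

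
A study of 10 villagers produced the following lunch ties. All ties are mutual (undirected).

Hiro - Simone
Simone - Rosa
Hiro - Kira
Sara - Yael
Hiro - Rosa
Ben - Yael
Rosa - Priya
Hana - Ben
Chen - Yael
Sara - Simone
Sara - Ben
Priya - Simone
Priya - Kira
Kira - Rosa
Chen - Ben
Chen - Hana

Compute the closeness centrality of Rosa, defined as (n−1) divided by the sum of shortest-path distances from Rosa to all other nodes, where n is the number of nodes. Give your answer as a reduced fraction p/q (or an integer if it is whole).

9/20

Distances from Rosa: Ben:3, Chen:4, Hana:4, Hiro:1, Kira:1, Priya:1, Sara:2, Simone:1, Yael:3. Sum = 20.
n = 10, so closeness = 9/20.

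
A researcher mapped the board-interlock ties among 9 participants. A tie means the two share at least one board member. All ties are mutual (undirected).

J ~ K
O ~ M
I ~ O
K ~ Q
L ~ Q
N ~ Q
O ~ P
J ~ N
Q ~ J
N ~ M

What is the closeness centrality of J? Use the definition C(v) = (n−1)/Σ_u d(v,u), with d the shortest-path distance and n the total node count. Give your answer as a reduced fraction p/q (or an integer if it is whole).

Distances from J: I:4, K:1, L:2, M:2, N:1, O:3, P:4, Q:1. Sum = 18.
n = 9, so closeness = 8/18 = 4/9.

4/9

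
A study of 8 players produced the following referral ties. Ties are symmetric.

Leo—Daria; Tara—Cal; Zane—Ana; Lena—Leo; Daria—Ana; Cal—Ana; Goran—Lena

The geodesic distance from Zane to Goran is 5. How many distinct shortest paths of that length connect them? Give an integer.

1

The shortest distance is 5, and the only length-5 path is Zane–Ana–Daria–Leo–Lena–Goran. So there is exactly 1 shortest path.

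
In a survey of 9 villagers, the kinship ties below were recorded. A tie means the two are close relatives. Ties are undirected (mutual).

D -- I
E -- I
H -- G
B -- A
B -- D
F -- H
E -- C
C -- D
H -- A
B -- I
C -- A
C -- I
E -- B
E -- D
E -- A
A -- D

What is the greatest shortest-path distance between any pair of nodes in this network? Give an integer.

Eccentricity of each node (its greatest distance to any other): A:2, B:3, C:3, D:3, E:3, F:4, G:4, H:3, I:4.
The maximum eccentricity is 4, realized for instance by the pair G–I via G – H – A – D – I. So the diameter is 4.

4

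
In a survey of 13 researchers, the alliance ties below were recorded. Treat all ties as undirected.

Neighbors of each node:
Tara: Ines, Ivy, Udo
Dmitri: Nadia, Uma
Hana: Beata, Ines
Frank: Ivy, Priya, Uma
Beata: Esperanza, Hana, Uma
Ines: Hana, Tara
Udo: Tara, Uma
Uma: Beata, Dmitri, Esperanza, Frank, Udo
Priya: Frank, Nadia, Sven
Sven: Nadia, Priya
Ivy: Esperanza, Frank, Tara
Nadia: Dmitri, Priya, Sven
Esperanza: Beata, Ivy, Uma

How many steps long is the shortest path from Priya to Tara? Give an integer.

3

One shortest route is Priya – Frank – Ivy – Tara, which uses 3 edges, and at distance 2 from Priya we only reach {Dmitri, Ivy, Uma}, which does not include Tara. So d(Priya,Tara) = 3.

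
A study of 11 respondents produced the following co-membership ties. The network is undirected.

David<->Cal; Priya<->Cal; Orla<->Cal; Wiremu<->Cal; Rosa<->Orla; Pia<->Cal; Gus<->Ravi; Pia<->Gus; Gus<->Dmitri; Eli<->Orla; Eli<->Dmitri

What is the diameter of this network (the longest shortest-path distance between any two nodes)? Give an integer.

Eccentricity of each node (its greatest distance to any other): Cal:3, David:4, Dmitri:4, Eli:3, Gus:4, Orla:4, Pia:3, Priya:4, Ravi:5, Rosa:5, Wiremu:4.
The maximum eccentricity is 5, realized for instance by the pair Rosa–Ravi via Rosa – Orla – Eli – Dmitri – Gus – Ravi. So the diameter is 5.

5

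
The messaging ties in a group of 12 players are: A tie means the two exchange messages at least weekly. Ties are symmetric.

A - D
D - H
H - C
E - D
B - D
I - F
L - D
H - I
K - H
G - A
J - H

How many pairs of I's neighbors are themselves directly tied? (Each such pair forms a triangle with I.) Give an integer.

0

I's neighbors are F and H, but none of them are tied to each other, so no triangle contains I.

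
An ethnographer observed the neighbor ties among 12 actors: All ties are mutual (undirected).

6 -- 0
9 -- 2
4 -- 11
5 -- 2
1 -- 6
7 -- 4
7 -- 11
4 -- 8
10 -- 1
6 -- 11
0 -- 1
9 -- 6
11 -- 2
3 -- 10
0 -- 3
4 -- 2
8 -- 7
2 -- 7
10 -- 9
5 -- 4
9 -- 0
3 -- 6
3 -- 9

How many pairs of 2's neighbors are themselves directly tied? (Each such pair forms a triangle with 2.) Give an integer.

4

2's neighbors: 4, 5, 7, 9, and 11.
Neighbor pairs that are themselves tied: 2–4–5; 2–4–7; 2–4–11; 2–7–11. Each forms one triangle with 2, for 4 in total.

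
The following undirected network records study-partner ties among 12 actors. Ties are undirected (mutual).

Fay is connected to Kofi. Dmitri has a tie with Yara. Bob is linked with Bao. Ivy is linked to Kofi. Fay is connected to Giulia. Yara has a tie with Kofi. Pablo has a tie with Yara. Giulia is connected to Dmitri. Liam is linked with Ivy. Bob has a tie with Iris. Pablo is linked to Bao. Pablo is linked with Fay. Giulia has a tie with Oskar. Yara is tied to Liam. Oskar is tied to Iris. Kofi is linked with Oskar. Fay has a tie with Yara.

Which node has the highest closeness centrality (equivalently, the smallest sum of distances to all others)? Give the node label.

Yara

Farness (sum of distances to all others) for each node — Bao:27, Bob:30, Dmitri:25, Fay:20, Giulia:23, Iris:27, Ivy:28, Kofi:20, Liam:27, Oskar:22, Pablo:22, Yara:19.
The smallest farness is 19, for Yara, so Yara has the highest closeness.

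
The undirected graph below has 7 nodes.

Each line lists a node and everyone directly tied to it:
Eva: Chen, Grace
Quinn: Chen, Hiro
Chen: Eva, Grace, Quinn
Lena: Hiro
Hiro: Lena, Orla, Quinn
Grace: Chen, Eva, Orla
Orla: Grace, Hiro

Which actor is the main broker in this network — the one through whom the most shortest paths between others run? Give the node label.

Hiro

Unnormalized betweenness of each node: Chen:3, Eva:0, Grace:3, Hiro:6, Lena:0, Orla:3, Quinn:3.
Hiro has the largest value, 6, making it the main broker — the node through which the most shortest paths run.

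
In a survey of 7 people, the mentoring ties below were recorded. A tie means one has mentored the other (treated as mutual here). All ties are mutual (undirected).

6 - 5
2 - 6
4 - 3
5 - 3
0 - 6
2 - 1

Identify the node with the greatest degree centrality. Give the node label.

6

Degrees — 0:1, 1:1, 2:2, 3:2, 4:1, 5:2, 6:3.
The maximum is 3, attained only by 6.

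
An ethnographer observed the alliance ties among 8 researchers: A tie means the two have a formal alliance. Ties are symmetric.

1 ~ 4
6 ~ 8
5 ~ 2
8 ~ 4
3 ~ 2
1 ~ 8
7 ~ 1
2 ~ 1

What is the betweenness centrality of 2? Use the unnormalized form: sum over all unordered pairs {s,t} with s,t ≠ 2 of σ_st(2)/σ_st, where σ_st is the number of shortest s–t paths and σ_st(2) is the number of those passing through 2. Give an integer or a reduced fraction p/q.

11

Pairs whose geodesics pass through 2 — 5–3: 1; 5–1: 1; 5–8: 1; 5–7: 1; 5–4: 1; 5–6: 1; 3–1: 1; 3–8: 1; 3–7: 1; 3–4: 1; 3–6: 1.
All other pairs contribute 0.
Summing the contributions gives betweenness(2) = 11.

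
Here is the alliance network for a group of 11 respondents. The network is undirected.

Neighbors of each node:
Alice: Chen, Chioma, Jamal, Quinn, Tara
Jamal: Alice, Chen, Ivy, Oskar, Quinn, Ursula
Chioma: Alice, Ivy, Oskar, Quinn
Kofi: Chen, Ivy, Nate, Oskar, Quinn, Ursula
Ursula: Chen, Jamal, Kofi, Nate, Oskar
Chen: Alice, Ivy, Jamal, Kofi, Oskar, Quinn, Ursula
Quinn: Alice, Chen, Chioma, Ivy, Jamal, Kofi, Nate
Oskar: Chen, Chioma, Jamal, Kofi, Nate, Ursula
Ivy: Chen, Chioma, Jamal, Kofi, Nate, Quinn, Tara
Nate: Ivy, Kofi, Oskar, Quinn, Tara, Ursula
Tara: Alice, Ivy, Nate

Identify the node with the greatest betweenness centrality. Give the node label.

Unnormalized betweenness of each node: Alice:7/3, Chen:79/30, Chioma:14/15, Ivy:83/20, Jamal:29/15, Kofi:11/10, Nate:56/15, Oskar:169/60, Quinn:181/60, Tara:7/10, Ursula:13/20.
Ivy has the largest value, 83/20, making it the main broker — the node through which the most shortest paths run.

Ivy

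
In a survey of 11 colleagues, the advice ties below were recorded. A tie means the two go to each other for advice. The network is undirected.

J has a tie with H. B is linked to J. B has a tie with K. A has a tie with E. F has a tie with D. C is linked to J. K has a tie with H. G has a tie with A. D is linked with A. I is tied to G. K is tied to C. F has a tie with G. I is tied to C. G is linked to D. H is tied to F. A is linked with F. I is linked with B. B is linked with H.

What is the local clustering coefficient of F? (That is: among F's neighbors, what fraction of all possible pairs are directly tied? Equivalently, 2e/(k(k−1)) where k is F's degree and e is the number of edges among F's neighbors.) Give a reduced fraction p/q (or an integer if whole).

1/2

F's neighbors: A, D, G, and H (k = 4).
Possible neighbor pairs: C(4,2) = 6. Edges among them: A–D, A–G, D–G → e = 3.
Clustering(F) = 3/6 = 1/2.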